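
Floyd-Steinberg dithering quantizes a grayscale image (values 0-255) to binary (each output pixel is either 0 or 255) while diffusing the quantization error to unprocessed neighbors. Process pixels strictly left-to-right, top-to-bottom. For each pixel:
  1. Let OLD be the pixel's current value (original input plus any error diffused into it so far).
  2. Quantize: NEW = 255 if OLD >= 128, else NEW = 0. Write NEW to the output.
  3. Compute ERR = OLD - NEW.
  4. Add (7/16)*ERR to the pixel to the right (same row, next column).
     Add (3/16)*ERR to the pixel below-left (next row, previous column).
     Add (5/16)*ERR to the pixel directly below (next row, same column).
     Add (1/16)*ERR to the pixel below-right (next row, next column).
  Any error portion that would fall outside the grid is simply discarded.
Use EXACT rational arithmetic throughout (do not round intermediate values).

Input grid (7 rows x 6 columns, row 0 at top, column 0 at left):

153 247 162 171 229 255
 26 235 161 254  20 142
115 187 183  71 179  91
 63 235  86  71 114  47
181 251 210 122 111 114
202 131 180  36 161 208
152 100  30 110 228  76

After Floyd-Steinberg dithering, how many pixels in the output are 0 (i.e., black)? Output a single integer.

Answer: 18

Derivation:
(0,0): OLD=153 → NEW=255, ERR=-102
(0,1): OLD=1619/8 → NEW=255, ERR=-421/8
(0,2): OLD=17789/128 → NEW=255, ERR=-14851/128
(0,3): OLD=246251/2048 → NEW=0, ERR=246251/2048
(0,4): OLD=9227629/32768 → NEW=255, ERR=871789/32768
(0,5): OLD=139795963/524288 → NEW=255, ERR=6102523/524288
(1,0): OLD=-2015/128 → NEW=0, ERR=-2015/128
(1,1): OLD=187943/1024 → NEW=255, ERR=-73177/1024
(1,2): OLD=3694067/32768 → NEW=0, ERR=3694067/32768
(1,3): OLD=44385303/131072 → NEW=255, ERR=10961943/131072
(1,4): OLD=625797509/8388608 → NEW=0, ERR=625797509/8388608
(1,5): OLD=24150879763/134217728 → NEW=255, ERR=-10074640877/134217728
(2,0): OLD=1584029/16384 → NEW=0, ERR=1584029/16384
(2,1): OLD=119076303/524288 → NEW=255, ERR=-14617137/524288
(2,2): OLD=1822397357/8388608 → NEW=255, ERR=-316697683/8388608
(2,3): OLD=6821735173/67108864 → NEW=0, ERR=6821735173/67108864
(2,4): OLD=510968773135/2147483648 → NEW=255, ERR=-36639557105/2147483648
(2,5): OLD=2224492183897/34359738368 → NEW=0, ERR=2224492183897/34359738368
(3,0): OLD=738075533/8388608 → NEW=0, ERR=738075533/8388608
(3,1): OLD=17699626825/67108864 → NEW=255, ERR=586866505/67108864
(3,2): OLD=51188083531/536870912 → NEW=0, ERR=51188083531/536870912
(3,3): OLD=4773292112513/34359738368 → NEW=255, ERR=-3988441171327/34359738368
(3,4): OLD=20994057487905/274877906944 → NEW=0, ERR=20994057487905/274877906944
(3,5): OLD=437956412483663/4398046511104 → NEW=0, ERR=437956412483663/4398046511104
(4,0): OLD=225630890979/1073741824 → NEW=255, ERR=-48173274141/1073741824
(4,1): OLD=4423485736007/17179869184 → NEW=255, ERR=42619094087/17179869184
(4,2): OLD=120760727100197/549755813888 → NEW=255, ERR=-19427005441243/549755813888
(4,3): OLD=796439959377689/8796093022208 → NEW=0, ERR=796439959377689/8796093022208
(4,4): OLD=26162687656192297/140737488355328 → NEW=255, ERR=-9725371874416343/140737488355328
(4,5): OLD=269449559070397311/2251799813685248 → NEW=0, ERR=269449559070397311/2251799813685248
(5,0): OLD=51799332553669/274877906944 → NEW=255, ERR=-18294533717051/274877906944
(5,1): OLD=820038036240533/8796093022208 → NEW=0, ERR=820038036240533/8796093022208
(5,2): OLD=15964997288324471/70368744177664 → NEW=255, ERR=-1979032476979849/70368744177664
(5,3): OLD=82924106348958925/2251799813685248 → NEW=0, ERR=82924106348958925/2251799813685248
(5,4): OLD=826914077669310525/4503599627370496 → NEW=255, ERR=-321503827310165955/4503599627370496
(5,5): OLD=15120736459440499137/72057594037927936 → NEW=255, ERR=-3253950020231124543/72057594037927936
(6,0): OLD=20925086944003295/140737488355328 → NEW=255, ERR=-14962972586605345/140737488355328
(6,1): OLD=164801220036520819/2251799813685248 → NEW=0, ERR=164801220036520819/2251799813685248
(6,2): OLD=594132327708060539/9007199254740992 → NEW=0, ERR=594132327708060539/9007199254740992
(6,3): OLD=19487739988365331791/144115188075855872 → NEW=255, ERR=-17261632970977915569/144115188075855872
(6,4): OLD=339243605619196883215/2305843009213693952 → NEW=255, ERR=-248746361730295074545/2305843009213693952
(6,5): OLD=377438604272001427977/36893488147419103232 → NEW=0, ERR=377438604272001427977/36893488147419103232
Output grid:
  Row 0: ###.##  (1 black, running=1)
  Row 1: .#.#.#  (3 black, running=4)
  Row 2: .##.#.  (3 black, running=7)
  Row 3: .#.#..  (4 black, running=11)
  Row 4: ###.#.  (2 black, running=13)
  Row 5: #.#.##  (2 black, running=15)
  Row 6: #..##.  (3 black, running=18)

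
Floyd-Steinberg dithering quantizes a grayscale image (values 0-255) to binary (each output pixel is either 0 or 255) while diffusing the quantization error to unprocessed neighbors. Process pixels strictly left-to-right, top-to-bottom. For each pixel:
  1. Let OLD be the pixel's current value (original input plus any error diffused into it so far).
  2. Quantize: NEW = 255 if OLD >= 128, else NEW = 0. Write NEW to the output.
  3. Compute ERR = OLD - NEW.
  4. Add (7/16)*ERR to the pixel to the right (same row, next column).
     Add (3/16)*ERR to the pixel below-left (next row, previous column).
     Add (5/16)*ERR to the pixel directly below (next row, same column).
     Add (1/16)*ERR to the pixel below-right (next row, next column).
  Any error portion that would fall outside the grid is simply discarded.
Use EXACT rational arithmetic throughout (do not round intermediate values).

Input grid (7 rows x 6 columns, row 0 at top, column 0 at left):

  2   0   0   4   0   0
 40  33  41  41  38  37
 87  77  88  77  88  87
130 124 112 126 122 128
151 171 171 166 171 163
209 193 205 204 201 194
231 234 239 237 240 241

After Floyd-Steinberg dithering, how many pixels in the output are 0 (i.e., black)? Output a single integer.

(0,0): OLD=2 → NEW=0, ERR=2
(0,1): OLD=7/8 → NEW=0, ERR=7/8
(0,2): OLD=49/128 → NEW=0, ERR=49/128
(0,3): OLD=8535/2048 → NEW=0, ERR=8535/2048
(0,4): OLD=59745/32768 → NEW=0, ERR=59745/32768
(0,5): OLD=418215/524288 → NEW=0, ERR=418215/524288
(1,0): OLD=5221/128 → NEW=0, ERR=5221/128
(1,1): OLD=52547/1024 → NEW=0, ERR=52547/1024
(1,2): OLD=2110463/32768 → NEW=0, ERR=2110463/32768
(1,3): OLD=9285907/131072 → NEW=0, ERR=9285907/131072
(1,4): OLD=586991705/8388608 → NEW=0, ERR=586991705/8388608
(1,5): OLD=9123749791/134217728 → NEW=0, ERR=9123749791/134217728
(2,0): OLD=1791889/16384 → NEW=0, ERR=1791889/16384
(2,1): OLD=81532107/524288 → NEW=255, ERR=-52161333/524288
(2,2): OLD=680240161/8388608 → NEW=0, ERR=680240161/8388608
(2,3): OLD=10184595033/67108864 → NEW=255, ERR=-6928165287/67108864
(2,4): OLD=175823601547/2147483648 → NEW=0, ERR=175823601547/2147483648
(2,5): OLD=5100232308605/34359738368 → NEW=255, ERR=-3661500975235/34359738368
(3,0): OLD=1220737281/8388608 → NEW=255, ERR=-918357759/8388608
(3,1): OLD=4499877485/67108864 → NEW=0, ERR=4499877485/67108864
(3,2): OLD=75753343319/536870912 → NEW=255, ERR=-61148739241/536870912
(3,3): OLD=2210268175557/34359738368 → NEW=0, ERR=2210268175557/34359738368
(3,4): OLD=41038125547173/274877906944 → NEW=255, ERR=-29055740723547/274877906944
(3,5): OLD=235605150345099/4398046511104 → NEW=0, ERR=235605150345099/4398046511104
(4,0): OLD=138900337519/1073741824 → NEW=255, ERR=-134903827601/1073741824
(4,1): OLD=1868978807459/17179869184 → NEW=0, ERR=1868978807459/17179869184
(4,2): OLD=109541092721145/549755813888 → NEW=255, ERR=-30646639820295/549755813888
(4,3): OLD=1185495663664957/8796093022208 → NEW=255, ERR=-1057508056998083/8796093022208
(4,4): OLD=13994095149020173/140737488355328 → NEW=0, ERR=13994095149020173/140737488355328
(4,5): OLD=487822320478596411/2251799813685248 → NEW=255, ERR=-86386632011141829/2251799813685248
(5,0): OLD=52264112765593/274877906944 → NEW=255, ERR=-17829753505127/274877906944
(5,1): OLD=1586055334215209/8796093022208 → NEW=255, ERR=-656948386447831/8796093022208
(5,2): OLD=9792604100254291/70368744177664 → NEW=255, ERR=-8151425665050029/70368744177664
(5,3): OLD=294783303774308545/2251799813685248 → NEW=255, ERR=-279425648715429695/2251799813685248
(5,4): OLD=734431789137553601/4503599627370496 → NEW=255, ERR=-413986115841922879/4503599627370496
(5,5): OLD=10665215157121786677/72057594037927936 → NEW=255, ERR=-7709471322549837003/72057594037927936
(6,0): OLD=27686754089916955/140737488355328 → NEW=255, ERR=-8201305440691685/140737488355328
(6,1): OLD=358918759616754559/2251799813685248 → NEW=255, ERR=-215290192872983681/2251799813685248
(6,2): OLD=1198291824484141031/9007199254740992 → NEW=255, ERR=-1098543985474811929/9007199254740992
(6,3): OLD=17349679521167623275/144115188075855872 → NEW=0, ERR=17349679521167623275/144115188075855872
(6,4): OLD=544472230871665728267/2305843009213693952 → NEW=255, ERR=-43517736477826229493/2305843009213693952
(6,5): OLD=7141230185264181837933/36893488147419103232 → NEW=255, ERR=-2266609292327689486227/36893488147419103232
Output grid:
  Row 0: ......  (6 black, running=6)
  Row 1: ......  (6 black, running=12)
  Row 2: .#.#.#  (3 black, running=15)
  Row 3: #.#.#.  (3 black, running=18)
  Row 4: #.##.#  (2 black, running=20)
  Row 5: ######  (0 black, running=20)
  Row 6: ###.##  (1 black, running=21)

Answer: 21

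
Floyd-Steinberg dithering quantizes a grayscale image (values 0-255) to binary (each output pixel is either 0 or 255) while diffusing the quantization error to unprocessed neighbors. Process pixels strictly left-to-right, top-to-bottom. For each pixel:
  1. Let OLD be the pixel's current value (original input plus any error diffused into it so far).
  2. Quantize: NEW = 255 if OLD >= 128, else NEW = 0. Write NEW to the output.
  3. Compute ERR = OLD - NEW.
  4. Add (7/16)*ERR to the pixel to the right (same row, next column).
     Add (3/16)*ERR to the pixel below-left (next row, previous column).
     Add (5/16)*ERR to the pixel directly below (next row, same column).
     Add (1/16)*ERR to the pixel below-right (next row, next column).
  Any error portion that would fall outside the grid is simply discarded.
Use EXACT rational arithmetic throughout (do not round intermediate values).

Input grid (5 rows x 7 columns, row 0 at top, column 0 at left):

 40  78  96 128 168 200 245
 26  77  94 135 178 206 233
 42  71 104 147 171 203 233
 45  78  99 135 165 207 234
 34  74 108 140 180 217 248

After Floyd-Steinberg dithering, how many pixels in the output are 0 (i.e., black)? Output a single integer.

Answer: 16

Derivation:
(0,0): OLD=40 → NEW=0, ERR=40
(0,1): OLD=191/2 → NEW=0, ERR=191/2
(0,2): OLD=4409/32 → NEW=255, ERR=-3751/32
(0,3): OLD=39279/512 → NEW=0, ERR=39279/512
(0,4): OLD=1651209/8192 → NEW=255, ERR=-437751/8192
(0,5): OLD=23150143/131072 → NEW=255, ERR=-10273217/131072
(0,6): OLD=441889721/2097152 → NEW=255, ERR=-92884039/2097152
(1,0): OLD=1805/32 → NEW=0, ERR=1805/32
(1,1): OLD=28683/256 → NEW=0, ERR=28683/256
(1,2): OLD=1038263/8192 → NEW=0, ERR=1038263/8192
(1,3): OLD=6457843/32768 → NEW=255, ERR=-1897997/32768
(1,4): OLD=264364833/2097152 → NEW=0, ERR=264364833/2097152
(1,5): OLD=3775096545/16777216 → NEW=255, ERR=-503093535/16777216
(1,6): OLD=53993473167/268435456 → NEW=255, ERR=-14457568113/268435456
(2,0): OLD=330281/4096 → NEW=0, ERR=330281/4096
(2,1): OLD=22096195/131072 → NEW=255, ERR=-11327165/131072
(2,2): OLD=213784425/2097152 → NEW=0, ERR=213784425/2097152
(2,3): OLD=3440261633/16777216 → NEW=255, ERR=-837928447/16777216
(2,4): OLD=24065251049/134217728 → NEW=255, ERR=-10160269591/134217728
(2,5): OLD=679853098299/4294967296 → NEW=255, ERR=-415363562181/4294967296
(2,6): OLD=11818695750221/68719476736 → NEW=255, ERR=-5704770817459/68719476736
(3,0): OLD=113235305/2097152 → NEW=0, ERR=113235305/2097152
(3,1): OLD=1657088389/16777216 → NEW=0, ERR=1657088389/16777216
(3,2): OLD=21381221703/134217728 → NEW=255, ERR=-12844298937/134217728
(3,3): OLD=37421114117/536870912 → NEW=0, ERR=37421114117/536870912
(3,4): OLD=10348052548457/68719476736 → NEW=255, ERR=-7175414019223/68719476736
(3,5): OLD=60912776678811/549755813888 → NEW=0, ERR=60912776678811/549755813888
(3,6): OLD=2203317835290821/8796093022208 → NEW=255, ERR=-39685885372219/8796093022208
(4,0): OLD=18627482871/268435456 → NEW=0, ERR=18627482871/268435456
(4,1): OLD=518215356539/4294967296 → NEW=0, ERR=518215356539/4294967296
(4,2): OLD=10316444519733/68719476736 → NEW=255, ERR=-7207022047947/68719476736
(4,3): OLD=49664731737239/549755813888 → NEW=0, ERR=49664731737239/549755813888
(4,4): OLD=932495428140717/4398046511104 → NEW=255, ERR=-189006432190803/4398046511104
(4,5): OLD=31729456406162613/140737488355328 → NEW=255, ERR=-4158603124446027/140737488355328
(4,6): OLD=541754931922817411/2251799813685248 → NEW=255, ERR=-32454020566920829/2251799813685248
Output grid:
  Row 0: ..#.###  (3 black, running=3)
  Row 1: ...#.##  (4 black, running=7)
  Row 2: .#.####  (2 black, running=9)
  Row 3: ..#.#.#  (4 black, running=13)
  Row 4: ..#.###  (3 black, running=16)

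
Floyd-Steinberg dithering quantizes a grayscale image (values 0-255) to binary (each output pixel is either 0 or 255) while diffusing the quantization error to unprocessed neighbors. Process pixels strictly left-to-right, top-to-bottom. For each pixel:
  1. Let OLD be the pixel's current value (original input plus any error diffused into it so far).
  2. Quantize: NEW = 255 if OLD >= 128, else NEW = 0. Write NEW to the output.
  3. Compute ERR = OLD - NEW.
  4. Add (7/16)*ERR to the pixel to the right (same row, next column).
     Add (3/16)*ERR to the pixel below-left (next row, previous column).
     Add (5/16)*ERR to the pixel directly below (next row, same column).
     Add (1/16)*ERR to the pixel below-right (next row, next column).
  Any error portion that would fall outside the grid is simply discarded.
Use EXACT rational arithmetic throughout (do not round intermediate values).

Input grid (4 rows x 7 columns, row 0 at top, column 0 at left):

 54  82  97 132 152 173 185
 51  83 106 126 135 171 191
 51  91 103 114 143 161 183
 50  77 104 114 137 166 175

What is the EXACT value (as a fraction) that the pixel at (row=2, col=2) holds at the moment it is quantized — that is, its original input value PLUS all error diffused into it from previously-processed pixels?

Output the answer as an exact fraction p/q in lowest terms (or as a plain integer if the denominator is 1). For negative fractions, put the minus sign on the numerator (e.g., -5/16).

Answer: 1084149227/8388608

Derivation:
(0,0): OLD=54 → NEW=0, ERR=54
(0,1): OLD=845/8 → NEW=0, ERR=845/8
(0,2): OLD=18331/128 → NEW=255, ERR=-14309/128
(0,3): OLD=170173/2048 → NEW=0, ERR=170173/2048
(0,4): OLD=6171947/32768 → NEW=255, ERR=-2183893/32768
(0,5): OLD=75414573/524288 → NEW=255, ERR=-58278867/524288
(0,6): OLD=1143940411/8388608 → NEW=255, ERR=-995154629/8388608
(1,0): OLD=11223/128 → NEW=0, ERR=11223/128
(1,1): OLD=140065/1024 → NEW=255, ERR=-121055/1024
(1,2): OLD=1360757/32768 → NEW=0, ERR=1360757/32768
(1,3): OLD=19746161/131072 → NEW=255, ERR=-13677199/131072
(1,4): OLD=443516755/8388608 → NEW=0, ERR=443516755/8388608
(1,5): OLD=8924499459/67108864 → NEW=255, ERR=-8188260861/67108864
(1,6): OLD=100500982221/1073741824 → NEW=0, ERR=100500982221/1073741824
(2,0): OLD=921339/16384 → NEW=0, ERR=921339/16384
(2,1): OLD=48195513/524288 → NEW=0, ERR=48195513/524288
(2,2): OLD=1084149227/8388608 → NEW=255, ERR=-1054945813/8388608
Target (2,2): original=103, with diffused error = 1084149227/8388608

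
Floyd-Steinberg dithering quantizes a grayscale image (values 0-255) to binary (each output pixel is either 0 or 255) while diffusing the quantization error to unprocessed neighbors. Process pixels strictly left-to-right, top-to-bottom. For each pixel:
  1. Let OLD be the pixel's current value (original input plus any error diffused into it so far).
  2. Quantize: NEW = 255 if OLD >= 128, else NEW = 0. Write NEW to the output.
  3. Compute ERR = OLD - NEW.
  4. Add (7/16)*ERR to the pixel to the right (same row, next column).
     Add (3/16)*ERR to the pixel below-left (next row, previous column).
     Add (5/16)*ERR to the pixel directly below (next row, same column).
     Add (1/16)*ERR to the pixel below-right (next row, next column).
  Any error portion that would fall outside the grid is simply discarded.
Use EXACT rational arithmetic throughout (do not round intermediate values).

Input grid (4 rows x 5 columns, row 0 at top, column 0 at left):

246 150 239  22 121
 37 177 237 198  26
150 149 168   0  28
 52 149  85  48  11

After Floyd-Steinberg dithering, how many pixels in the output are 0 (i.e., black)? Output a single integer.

Answer: 11

Derivation:
(0,0): OLD=246 → NEW=255, ERR=-9
(0,1): OLD=2337/16 → NEW=255, ERR=-1743/16
(0,2): OLD=48983/256 → NEW=255, ERR=-16297/256
(0,3): OLD=-23967/4096 → NEW=0, ERR=-23967/4096
(0,4): OLD=7762087/65536 → NEW=0, ERR=7762087/65536
(1,0): OLD=3523/256 → NEW=0, ERR=3523/256
(1,1): OLD=279509/2048 → NEW=255, ERR=-242731/2048
(1,2): OLD=10311929/65536 → NEW=255, ERR=-6399751/65536
(1,3): OLD=45004165/262144 → NEW=255, ERR=-21842555/262144
(1,4): OLD=109861871/4194304 → NEW=0, ERR=109861871/4194304
(2,0): OLD=4327927/32768 → NEW=255, ERR=-4027913/32768
(2,1): OLD=42712717/1048576 → NEW=0, ERR=42712717/1048576
(2,2): OLD=2219192295/16777216 → NEW=255, ERR=-2058997785/16777216
(2,3): OLD=-21722595899/268435456 → NEW=0, ERR=-21722595899/268435456
(2,4): OLD=-19010064605/4294967296 → NEW=0, ERR=-19010064605/4294967296
(3,0): OLD=356087303/16777216 → NEW=0, ERR=356087303/16777216
(3,1): OLD=18833613307/134217728 → NEW=255, ERR=-15391907333/134217728
(3,2): OLD=-69367637447/4294967296 → NEW=0, ERR=-69367637447/4294967296
(3,3): OLD=61377515313/8589934592 → NEW=0, ERR=61377515313/8589934592
(3,4): OLD=1056247380565/137438953472 → NEW=0, ERR=1056247380565/137438953472
Output grid:
  Row 0: ###..  (2 black, running=2)
  Row 1: .###.  (2 black, running=4)
  Row 2: #.#..  (3 black, running=7)
  Row 3: .#...  (4 black, running=11)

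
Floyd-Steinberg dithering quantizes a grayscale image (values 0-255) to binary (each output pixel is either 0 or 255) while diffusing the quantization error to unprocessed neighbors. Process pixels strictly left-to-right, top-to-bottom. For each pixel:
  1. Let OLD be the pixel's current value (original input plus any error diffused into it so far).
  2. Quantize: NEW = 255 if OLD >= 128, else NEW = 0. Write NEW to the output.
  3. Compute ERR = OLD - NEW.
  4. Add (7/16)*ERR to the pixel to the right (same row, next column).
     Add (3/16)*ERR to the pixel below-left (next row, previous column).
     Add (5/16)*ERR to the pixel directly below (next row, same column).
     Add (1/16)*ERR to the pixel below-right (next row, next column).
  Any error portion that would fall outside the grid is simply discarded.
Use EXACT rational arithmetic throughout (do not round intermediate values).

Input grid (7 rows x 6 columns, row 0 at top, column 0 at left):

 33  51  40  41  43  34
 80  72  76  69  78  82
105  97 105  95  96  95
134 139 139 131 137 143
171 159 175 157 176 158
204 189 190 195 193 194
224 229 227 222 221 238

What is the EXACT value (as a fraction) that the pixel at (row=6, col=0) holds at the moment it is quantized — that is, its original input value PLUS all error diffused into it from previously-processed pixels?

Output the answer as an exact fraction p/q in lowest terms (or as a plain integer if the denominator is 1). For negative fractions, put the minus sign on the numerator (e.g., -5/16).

(0,0): OLD=33 → NEW=0, ERR=33
(0,1): OLD=1047/16 → NEW=0, ERR=1047/16
(0,2): OLD=17569/256 → NEW=0, ERR=17569/256
(0,3): OLD=290919/4096 → NEW=0, ERR=290919/4096
(0,4): OLD=4854481/65536 → NEW=0, ERR=4854481/65536
(0,5): OLD=69632951/1048576 → NEW=0, ERR=69632951/1048576
(1,0): OLD=26261/256 → NEW=0, ERR=26261/256
(1,1): OLD=311827/2048 → NEW=255, ERR=-210413/2048
(1,2): OLD=4581263/65536 → NEW=0, ERR=4581263/65536
(1,3): OLD=36688803/262144 → NEW=255, ERR=-30157917/262144
(1,4): OLD=1135933769/16777216 → NEW=0, ERR=1135933769/16777216
(1,5): OLD=36776626991/268435456 → NEW=255, ERR=-31674414289/268435456
(2,0): OLD=3859841/32768 → NEW=0, ERR=3859841/32768
(2,1): OLD=142550171/1048576 → NEW=255, ERR=-124836709/1048576
(2,2): OLD=784625297/16777216 → NEW=0, ERR=784625297/16777216
(2,3): OLD=12961908297/134217728 → NEW=0, ERR=12961908297/134217728
(2,4): OLD=558753328219/4294967296 → NEW=255, ERR=-536463332261/4294967296
(2,5): OLD=529952865837/68719476736 → NEW=0, ERR=529952865837/68719476736
(3,0): OLD=2491211377/16777216 → NEW=255, ERR=-1786978703/16777216
(3,1): OLD=9573427613/134217728 → NEW=0, ERR=9573427613/134217728
(3,2): OLD=209902929191/1073741824 → NEW=255, ERR=-63901235929/1073741824
(3,3): OLD=7878396253173/68719476736 → NEW=0, ERR=7878396253173/68719476736
(3,4): OLD=85545577921109/549755813888 → NEW=255, ERR=-54642154620331/549755813888
(3,5): OLD=827877027937499/8796093022208 → NEW=0, ERR=827877027937499/8796093022208
(4,0): OLD=324460838527/2147483648 → NEW=255, ERR=-223147491713/2147483648
(4,1): OLD=4054899478003/34359738368 → NEW=0, ERR=4054899478003/34359738368
(4,2): OLD=257271515752937/1099511627776 → NEW=255, ERR=-23103949329943/1099511627776
(4,3): OLD=2837229470604269/17592186044416 → NEW=255, ERR=-1648777970721811/17592186044416
(4,4): OLD=36239536975207101/281474976710656 → NEW=255, ERR=-35536582086010179/281474976710656
(4,5): OLD=567296207826857483/4503599627370496 → NEW=0, ERR=567296207826857483/4503599627370496
(5,0): OLD=106463085130121/549755813888 → NEW=255, ERR=-33724647411319/549755813888
(5,1): OLD=3317998651369753/17592186044416 → NEW=255, ERR=-1168008789956327/17592186044416
(5,2): OLD=20292821359753507/140737488355328 → NEW=255, ERR=-15595238170855133/140737488355328
(5,3): OLD=415441998001034033/4503599627370496 → NEW=0, ERR=415441998001034033/4503599627370496
(5,4): OLD=1906510566427788049/9007199254740992 → NEW=255, ERR=-390325243531164911/9007199254740992
(5,5): OLD=29761861233514133893/144115188075855872 → NEW=255, ERR=-6987511725829113467/144115188075855872
(6,0): OLD=54150424827506923/281474976710656 → NEW=255, ERR=-17625694233710357/281474976710656
Target (6,0): original=224, with diffused error = 54150424827506923/281474976710656

Answer: 54150424827506923/281474976710656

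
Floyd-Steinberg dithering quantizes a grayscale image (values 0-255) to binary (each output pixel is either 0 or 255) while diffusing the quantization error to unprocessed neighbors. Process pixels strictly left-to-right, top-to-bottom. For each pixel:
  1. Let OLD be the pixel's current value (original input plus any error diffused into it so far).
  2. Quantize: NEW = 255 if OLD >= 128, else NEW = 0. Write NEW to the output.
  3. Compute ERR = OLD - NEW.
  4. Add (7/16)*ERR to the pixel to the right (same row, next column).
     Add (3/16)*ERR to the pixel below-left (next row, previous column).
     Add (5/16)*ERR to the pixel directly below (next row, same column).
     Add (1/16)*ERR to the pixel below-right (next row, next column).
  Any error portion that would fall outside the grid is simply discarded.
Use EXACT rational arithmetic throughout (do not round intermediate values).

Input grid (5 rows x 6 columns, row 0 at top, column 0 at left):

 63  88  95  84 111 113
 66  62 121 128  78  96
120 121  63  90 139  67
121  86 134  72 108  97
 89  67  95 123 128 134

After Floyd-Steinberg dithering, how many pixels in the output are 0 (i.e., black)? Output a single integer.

Answer: 19

Derivation:
(0,0): OLD=63 → NEW=0, ERR=63
(0,1): OLD=1849/16 → NEW=0, ERR=1849/16
(0,2): OLD=37263/256 → NEW=255, ERR=-28017/256
(0,3): OLD=147945/4096 → NEW=0, ERR=147945/4096
(0,4): OLD=8310111/65536 → NEW=0, ERR=8310111/65536
(0,5): OLD=176659865/1048576 → NEW=255, ERR=-90727015/1048576
(1,0): OLD=27483/256 → NEW=0, ERR=27483/256
(1,1): OLD=263165/2048 → NEW=255, ERR=-259075/2048
(1,2): OLD=2978625/65536 → NEW=0, ERR=2978625/65536
(1,3): OLD=46165421/262144 → NEW=255, ERR=-20681299/262144
(1,4): OLD=1160048231/16777216 → NEW=0, ERR=1160048231/16777216
(1,5): OLD=28759368609/268435456 → NEW=0, ERR=28759368609/268435456
(2,0): OLD=4254255/32768 → NEW=255, ERR=-4101585/32768
(2,1): OLD=43975029/1048576 → NEW=0, ERR=43975029/1048576
(2,2): OLD=1222257823/16777216 → NEW=0, ERR=1222257823/16777216
(2,3): OLD=15169826407/134217728 → NEW=0, ERR=15169826407/134217728
(2,4): OLD=967282337973/4294967296 → NEW=255, ERR=-127934322507/4294967296
(2,5): OLD=6306386519619/68719476736 → NEW=0, ERR=6306386519619/68719476736
(3,0): OLD=1505714623/16777216 → NEW=0, ERR=1505714623/16777216
(3,1): OLD=19355107923/134217728 → NEW=255, ERR=-14870412717/134217728
(3,2): OLD=141849257833/1073741824 → NEW=255, ERR=-131954907287/1073741824
(3,3): OLD=3609332181243/68719476736 → NEW=0, ERR=3609332181243/68719476736
(3,4): OLD=80231972973595/549755813888 → NEW=255, ERR=-59955759567845/549755813888
(3,5): OLD=669410573683125/8796093022208 → NEW=0, ERR=669410573683125/8796093022208
(4,0): OLD=206743391441/2147483648 → NEW=0, ERR=206743391441/2147483648
(4,1): OLD=1960675221405/34359738368 → NEW=0, ERR=1960675221405/34359738368
(4,2): OLD=92891832639175/1099511627776 → NEW=0, ERR=92891832639175/1099511627776
(4,3): OLD=2607971903967875/17592186044416 → NEW=255, ERR=-1878035537358205/17592186044416
(4,4): OLD=18230079207098291/281474976710656 → NEW=0, ERR=18230079207098291/281474976710656
(4,5): OLD=807501247407897861/4503599627370496 → NEW=255, ERR=-340916657571578619/4503599627370496
Output grid:
  Row 0: ..#..#  (4 black, running=4)
  Row 1: .#.#..  (4 black, running=8)
  Row 2: #...#.  (4 black, running=12)
  Row 3: .##.#.  (3 black, running=15)
  Row 4: ...#.#  (4 black, running=19)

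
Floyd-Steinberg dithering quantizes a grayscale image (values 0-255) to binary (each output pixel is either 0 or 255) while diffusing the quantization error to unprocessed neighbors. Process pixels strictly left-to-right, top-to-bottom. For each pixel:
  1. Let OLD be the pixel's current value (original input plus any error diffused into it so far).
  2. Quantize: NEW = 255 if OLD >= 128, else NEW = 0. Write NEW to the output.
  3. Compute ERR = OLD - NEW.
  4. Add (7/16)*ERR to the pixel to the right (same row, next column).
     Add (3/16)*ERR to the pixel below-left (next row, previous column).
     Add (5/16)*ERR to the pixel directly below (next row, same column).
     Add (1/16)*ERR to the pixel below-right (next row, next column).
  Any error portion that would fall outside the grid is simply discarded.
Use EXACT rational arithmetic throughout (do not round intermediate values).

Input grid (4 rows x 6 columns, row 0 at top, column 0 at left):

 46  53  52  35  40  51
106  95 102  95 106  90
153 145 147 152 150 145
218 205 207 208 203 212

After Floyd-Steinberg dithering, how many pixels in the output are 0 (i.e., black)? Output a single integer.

(0,0): OLD=46 → NEW=0, ERR=46
(0,1): OLD=585/8 → NEW=0, ERR=585/8
(0,2): OLD=10751/128 → NEW=0, ERR=10751/128
(0,3): OLD=146937/2048 → NEW=0, ERR=146937/2048
(0,4): OLD=2339279/32768 → NEW=0, ERR=2339279/32768
(0,5): OLD=43113641/524288 → NEW=0, ERR=43113641/524288
(1,0): OLD=17163/128 → NEW=255, ERR=-15477/128
(1,1): OLD=85581/1024 → NEW=0, ERR=85581/1024
(1,2): OLD=5991121/32768 → NEW=255, ERR=-2364719/32768
(1,3): OLD=13694845/131072 → NEW=0, ERR=13694845/131072
(1,4): OLD=1626747223/8388608 → NEW=255, ERR=-512347817/8388608
(1,5): OLD=12541107505/134217728 → NEW=0, ERR=12541107505/134217728
(2,0): OLD=2144415/16384 → NEW=255, ERR=-2033505/16384
(2,1): OLD=50189381/524288 → NEW=0, ERR=50189381/524288
(2,2): OLD=1603429135/8388608 → NEW=255, ERR=-535665905/8388608
(2,3): OLD=9445686103/67108864 → NEW=255, ERR=-7667074217/67108864
(2,4): OLD=225442526597/2147483648 → NEW=0, ERR=225442526597/2147483648
(2,5): OLD=7432387308787/34359738368 → NEW=255, ERR=-1329345975053/34359738368
(3,0): OLD=1653923887/8388608 → NEW=255, ERR=-485171153/8388608
(3,1): OLD=12742717187/67108864 → NEW=255, ERR=-4370043133/67108864
(3,2): OLD=76835318777/536870912 → NEW=255, ERR=-60066763783/536870912
(3,3): OLD=4777421428011/34359738368 → NEW=255, ERR=-3984311855829/34359738368
(3,4): OLD=46916034715979/274877906944 → NEW=255, ERR=-23177831554741/274877906944
(3,5): OLD=745823843873157/4398046511104 → NEW=255, ERR=-375678016458363/4398046511104
Output grid:
  Row 0: ......  (6 black, running=6)
  Row 1: #.#.#.  (3 black, running=9)
  Row 2: #.##.#  (2 black, running=11)
  Row 3: ######  (0 black, running=11)

Answer: 11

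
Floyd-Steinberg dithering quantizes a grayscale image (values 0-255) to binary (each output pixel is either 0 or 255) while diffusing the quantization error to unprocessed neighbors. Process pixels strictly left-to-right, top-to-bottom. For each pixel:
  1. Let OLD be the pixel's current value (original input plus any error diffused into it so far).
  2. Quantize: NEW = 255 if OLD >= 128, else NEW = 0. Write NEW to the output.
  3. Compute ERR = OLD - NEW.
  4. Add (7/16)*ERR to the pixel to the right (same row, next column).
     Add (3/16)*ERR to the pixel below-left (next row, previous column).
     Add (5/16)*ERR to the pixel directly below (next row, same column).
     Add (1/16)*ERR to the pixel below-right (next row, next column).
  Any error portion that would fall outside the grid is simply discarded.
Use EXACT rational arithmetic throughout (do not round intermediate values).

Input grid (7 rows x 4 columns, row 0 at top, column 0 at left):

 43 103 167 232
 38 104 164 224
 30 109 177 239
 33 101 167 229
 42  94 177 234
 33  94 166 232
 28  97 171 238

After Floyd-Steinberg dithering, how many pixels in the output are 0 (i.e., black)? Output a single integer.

Answer: 13

Derivation:
(0,0): OLD=43 → NEW=0, ERR=43
(0,1): OLD=1949/16 → NEW=0, ERR=1949/16
(0,2): OLD=56395/256 → NEW=255, ERR=-8885/256
(0,3): OLD=888077/4096 → NEW=255, ERR=-156403/4096
(1,0): OLD=19015/256 → NEW=0, ERR=19015/256
(1,1): OLD=349681/2048 → NEW=255, ERR=-172559/2048
(1,2): OLD=7651013/65536 → NEW=0, ERR=7651013/65536
(1,3): OLD=273651315/1048576 → NEW=255, ERR=6264435/1048576
(2,0): OLD=1225963/32768 → NEW=0, ERR=1225963/32768
(2,1): OLD=131669705/1048576 → NEW=0, ERR=131669705/1048576
(2,2): OLD=554222413/2097152 → NEW=255, ERR=19448653/2097152
(2,3): OLD=8463126585/33554432 → NEW=255, ERR=-93253575/33554432
(3,0): OLD=1144811323/16777216 → NEW=0, ERR=1144811323/16777216
(3,1): OLD=46753697445/268435456 → NEW=255, ERR=-21697343835/268435456
(3,2): OLD=609294628187/4294967296 → NEW=255, ERR=-485922032293/4294967296
(3,3): OLD=12315454499837/68719476736 → NEW=255, ERR=-5208012067843/68719476736
(4,0): OLD=206881500767/4294967296 → NEW=0, ERR=206881500767/4294967296
(4,1): OLD=2503659706781/34359738368 → NEW=0, ERR=2503659706781/34359738368
(4,2): OLD=169612475202557/1099511627776 → NEW=255, ERR=-110762989880323/1099511627776
(4,3): OLD=2800193599536635/17592186044416 → NEW=255, ERR=-1685813841789445/17592186044416
(5,0): OLD=33928181009327/549755813888 → NEW=0, ERR=33928181009327/549755813888
(5,1): OLD=2249918269946025/17592186044416 → NEW=0, ERR=2249918269946025/17592186044416
(5,2): OLD=1557427096177149/8796093022208 → NEW=255, ERR=-685576624485891/8796093022208
(5,3): OLD=45502844807037325/281474976710656 → NEW=255, ERR=-26273274254179955/281474976710656
(6,0): OLD=20059563119228763/281474976710656 → NEW=0, ERR=20059563119228763/281474976710656
(6,1): OLD=708815440011351341/4503599627370496 → NEW=255, ERR=-439602464968125139/4503599627370496
(6,2): OLD=6804417079930464683/72057594037927936 → NEW=0, ERR=6804417079930464683/72057594037927936
(6,3): OLD=282780202902804071597/1152921504606846976 → NEW=255, ERR=-11214780771941907283/1152921504606846976
Output grid:
  Row 0: ..##  (2 black, running=2)
  Row 1: .#.#  (2 black, running=4)
  Row 2: ..##  (2 black, running=6)
  Row 3: .###  (1 black, running=7)
  Row 4: ..##  (2 black, running=9)
  Row 5: ..##  (2 black, running=11)
  Row 6: .#.#  (2 black, running=13)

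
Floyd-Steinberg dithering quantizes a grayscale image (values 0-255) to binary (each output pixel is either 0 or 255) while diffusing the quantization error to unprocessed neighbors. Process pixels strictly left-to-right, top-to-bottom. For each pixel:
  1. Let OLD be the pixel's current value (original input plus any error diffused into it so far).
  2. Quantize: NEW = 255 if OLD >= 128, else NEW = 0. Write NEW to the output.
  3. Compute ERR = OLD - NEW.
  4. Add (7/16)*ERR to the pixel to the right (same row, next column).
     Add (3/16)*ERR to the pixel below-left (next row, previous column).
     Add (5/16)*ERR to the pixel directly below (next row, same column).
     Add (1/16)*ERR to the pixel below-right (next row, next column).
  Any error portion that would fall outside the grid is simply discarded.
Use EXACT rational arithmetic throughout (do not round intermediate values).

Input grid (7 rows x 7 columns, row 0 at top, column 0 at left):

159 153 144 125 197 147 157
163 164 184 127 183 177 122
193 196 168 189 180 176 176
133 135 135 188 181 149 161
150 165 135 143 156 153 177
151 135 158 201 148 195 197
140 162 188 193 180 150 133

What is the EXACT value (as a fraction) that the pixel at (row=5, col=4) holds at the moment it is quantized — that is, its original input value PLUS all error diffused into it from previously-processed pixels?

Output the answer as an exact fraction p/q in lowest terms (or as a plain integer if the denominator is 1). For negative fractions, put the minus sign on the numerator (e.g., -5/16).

(0,0): OLD=159 → NEW=255, ERR=-96
(0,1): OLD=111 → NEW=0, ERR=111
(0,2): OLD=3081/16 → NEW=255, ERR=-999/16
(0,3): OLD=25007/256 → NEW=0, ERR=25007/256
(0,4): OLD=981961/4096 → NEW=255, ERR=-62519/4096
(0,5): OLD=9196159/65536 → NEW=255, ERR=-7515521/65536
(0,6): OLD=112017785/1048576 → NEW=0, ERR=112017785/1048576
(1,0): OLD=2461/16 → NEW=255, ERR=-1619/16
(1,1): OLD=17499/128 → NEW=255, ERR=-15141/128
(1,2): OLD=565207/4096 → NEW=255, ERR=-479273/4096
(1,3): OLD=1631355/16384 → NEW=0, ERR=1631355/16384
(1,4): OLD=216421057/1048576 → NEW=255, ERR=-50965823/1048576
(1,5): OLD=1165806641/8388608 → NEW=255, ERR=-973288399/8388608
(1,6): OLD=13080268735/134217728 → NEW=0, ERR=13080268735/134217728
(2,0): OLD=285081/2048 → NEW=255, ERR=-237159/2048
(2,1): OLD=5249987/65536 → NEW=0, ERR=5249987/65536
(2,2): OLD=186392905/1048576 → NEW=255, ERR=-80993975/1048576
(2,3): OLD=1425189121/8388608 → NEW=255, ERR=-713905919/8388608
(2,4): OLD=7519302625/67108864 → NEW=0, ERR=7519302625/67108864
(2,5): OLD=438081467739/2147483648 → NEW=255, ERR=-109526862501/2147483648
(2,6): OLD=6077885583917/34359738368 → NEW=255, ERR=-2683847699923/34359738368
(3,0): OLD=117265129/1048576 → NEW=0, ERR=117265129/1048576
(3,1): OLD=1570685845/8388608 → NEW=255, ERR=-568409195/8388608
(3,2): OLD=4715525247/67108864 → NEW=0, ERR=4715525247/67108864
(3,3): OLD=55922549089/268435456 → NEW=255, ERR=-12528492191/268435456
(3,4): OLD=6209264999145/34359738368 → NEW=255, ERR=-2552468284695/34359738368
(3,5): OLD=25541264560299/274877906944 → NEW=0, ERR=25541264560299/274877906944
(3,6): OLD=765500993812789/4398046511104 → NEW=255, ERR=-356000866518731/4398046511104
(4,0): OLD=23118036775/134217728 → NEW=255, ERR=-11107483865/134217728
(4,1): OLD=274412767259/2147483648 → NEW=0, ERR=274412767259/2147483648
(4,2): OLD=6867741523509/34359738368 → NEW=255, ERR=-1893991760331/34359738368
(4,3): OLD=26047924066903/274877906944 → NEW=0, ERR=26047924066903/274877906944
(4,4): OLD=415063305245029/2199023255552 → NEW=255, ERR=-145687624920731/2199023255552
(4,5): OLD=9375373735119125/70368744177664 → NEW=255, ERR=-8568656030185195/70368744177664
(4,6): OLD=117362185705786147/1125899906842624 → NEW=0, ERR=117362185705786147/1125899906842624
(5,0): OLD=5122960086145/34359738368 → NEW=255, ERR=-3638773197695/34359738368
(5,1): OLD=31086576360651/274877906944 → NEW=0, ERR=31086576360651/274877906944
(5,2): OLD=475003159637805/2199023255552 → NEW=255, ERR=-85747770527955/2199023255552
(5,3): OLD=3477731505706145/17592186044416 → NEW=255, ERR=-1008275935619935/17592186044416
(5,4): OLD=96053740498604795/1125899906842624 → NEW=0, ERR=96053740498604795/1125899906842624
Target (5,4): original=148, with diffused error = 96053740498604795/1125899906842624

Answer: 96053740498604795/1125899906842624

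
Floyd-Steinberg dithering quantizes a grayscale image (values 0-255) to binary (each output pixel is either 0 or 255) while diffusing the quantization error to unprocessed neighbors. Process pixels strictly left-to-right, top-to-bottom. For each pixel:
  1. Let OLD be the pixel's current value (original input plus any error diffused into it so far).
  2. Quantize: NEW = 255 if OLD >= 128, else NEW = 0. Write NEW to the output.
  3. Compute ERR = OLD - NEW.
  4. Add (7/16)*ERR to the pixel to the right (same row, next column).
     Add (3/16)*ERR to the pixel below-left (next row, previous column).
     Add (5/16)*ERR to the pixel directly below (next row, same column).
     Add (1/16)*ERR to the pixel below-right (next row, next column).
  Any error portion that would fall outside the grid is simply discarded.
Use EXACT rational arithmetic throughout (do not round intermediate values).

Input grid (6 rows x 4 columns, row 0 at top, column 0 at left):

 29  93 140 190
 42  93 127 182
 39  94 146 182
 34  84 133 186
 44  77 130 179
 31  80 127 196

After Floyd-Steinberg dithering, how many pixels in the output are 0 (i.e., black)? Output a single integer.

(0,0): OLD=29 → NEW=0, ERR=29
(0,1): OLD=1691/16 → NEW=0, ERR=1691/16
(0,2): OLD=47677/256 → NEW=255, ERR=-17603/256
(0,3): OLD=655019/4096 → NEW=255, ERR=-389461/4096
(1,0): OLD=18145/256 → NEW=0, ERR=18145/256
(1,1): OLD=298919/2048 → NEW=255, ERR=-223321/2048
(1,2): OLD=3052851/65536 → NEW=0, ERR=3052851/65536
(1,3): OLD=176547541/1048576 → NEW=255, ERR=-90839339/1048576
(2,0): OLD=1333789/32768 → NEW=0, ERR=1333789/32768
(2,1): OLD=95311503/1048576 → NEW=0, ERR=95311503/1048576
(2,2): OLD=371752971/2097152 → NEW=255, ERR=-163020789/2097152
(2,3): OLD=4155058943/33554432 → NEW=0, ERR=4155058943/33554432
(3,0): OLD=1069766093/16777216 → NEW=0, ERR=1069766093/16777216
(3,1): OLD=34432262227/268435456 → NEW=255, ERR=-34018779053/268435456
(3,2): OLD=352887051437/4294967296 → NEW=0, ERR=352887051437/4294967296
(3,3): OLD=17577403180603/68719476736 → NEW=255, ERR=53936612923/68719476736
(4,0): OLD=172503511305/4294967296 → NEW=0, ERR=172503511305/4294967296
(4,1): OLD=2554971618843/34359738368 → NEW=0, ERR=2554971618843/34359738368
(4,2): OLD=198390080790843/1099511627776 → NEW=255, ERR=-81985384292037/1099511627776
(4,3): OLD=2669757626107917/17592186044416 → NEW=255, ERR=-1816249815218163/17592186044416
(5,0): OLD=31607485539257/549755813888 → NEW=0, ERR=31607485539257/549755813888
(5,1): OLD=2056879886135727/17592186044416 → NEW=0, ERR=2056879886135727/17592186044416
(5,2): OLD=1232688953907299/8796093022208 → NEW=255, ERR=-1010314766755741/8796093022208
(5,3): OLD=30631673475944795/281474976710656 → NEW=0, ERR=30631673475944795/281474976710656
Output grid:
  Row 0: ..##  (2 black, running=2)
  Row 1: .#.#  (2 black, running=4)
  Row 2: ..#.  (3 black, running=7)
  Row 3: .#.#  (2 black, running=9)
  Row 4: ..##  (2 black, running=11)
  Row 5: ..#.  (3 black, running=14)

Answer: 14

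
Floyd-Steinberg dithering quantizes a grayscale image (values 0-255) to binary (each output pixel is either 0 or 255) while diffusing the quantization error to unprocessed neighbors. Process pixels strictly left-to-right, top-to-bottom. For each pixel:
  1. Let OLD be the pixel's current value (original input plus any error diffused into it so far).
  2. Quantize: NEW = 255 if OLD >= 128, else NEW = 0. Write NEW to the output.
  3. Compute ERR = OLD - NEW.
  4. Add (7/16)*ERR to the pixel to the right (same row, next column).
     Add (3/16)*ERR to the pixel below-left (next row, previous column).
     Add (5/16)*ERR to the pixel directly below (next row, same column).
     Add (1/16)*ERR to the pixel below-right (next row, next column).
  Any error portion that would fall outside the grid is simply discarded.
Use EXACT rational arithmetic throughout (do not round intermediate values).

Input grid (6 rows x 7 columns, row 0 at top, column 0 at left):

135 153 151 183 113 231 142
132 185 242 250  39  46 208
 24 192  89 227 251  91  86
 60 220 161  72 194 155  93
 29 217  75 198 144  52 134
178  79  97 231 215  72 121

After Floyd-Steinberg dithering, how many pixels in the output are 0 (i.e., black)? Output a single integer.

Answer: 19

Derivation:
(0,0): OLD=135 → NEW=255, ERR=-120
(0,1): OLD=201/2 → NEW=0, ERR=201/2
(0,2): OLD=6239/32 → NEW=255, ERR=-1921/32
(0,3): OLD=80249/512 → NEW=255, ERR=-50311/512
(0,4): OLD=573519/8192 → NEW=0, ERR=573519/8192
(0,5): OLD=34292265/131072 → NEW=255, ERR=868905/131072
(0,6): OLD=303877919/2097152 → NEW=255, ERR=-230895841/2097152
(1,0): OLD=3627/32 → NEW=0, ERR=3627/32
(1,1): OLD=63293/256 → NEW=255, ERR=-1987/256
(1,2): OLD=1701489/8192 → NEW=255, ERR=-387471/8192
(1,3): OLD=6814901/32768 → NEW=255, ERR=-1540939/32768
(1,4): OLD=74251255/2097152 → NEW=0, ERR=74251255/2097152
(1,5): OLD=793454199/16777216 → NEW=0, ERR=793454199/16777216
(1,6): OLD=52264140441/268435456 → NEW=255, ERR=-16186900839/268435456
(2,0): OLD=237423/4096 → NEW=0, ERR=237423/4096
(2,1): OLD=27937925/131072 → NEW=255, ERR=-5485435/131072
(2,2): OLD=97742191/2097152 → NEW=0, ERR=97742191/2097152
(2,3): OLD=3965756055/16777216 → NEW=255, ERR=-312434025/16777216
(2,4): OLD=34875856655/134217728 → NEW=255, ERR=650336015/134217728
(2,5): OLD=424366522189/4294967296 → NEW=0, ERR=424366522189/4294967296
(2,6): OLD=7788612862443/68719476736 → NEW=0, ERR=7788612862443/68719476736
(3,0): OLD=147360495/2097152 → NEW=0, ERR=147360495/2097152
(3,1): OLD=4194725427/16777216 → NEW=255, ERR=-83464653/16777216
(3,2): OLD=22452052865/134217728 → NEW=255, ERR=-11773467775/134217728
(3,3): OLD=16978423875/536870912 → NEW=0, ERR=16978423875/536870912
(3,4): OLD=15579540442351/68719476736 → NEW=255, ERR=-1943926125329/68719476736
(3,5): OLD=107232475915053/549755813888 → NEW=255, ERR=-32955256626387/549755813888
(3,6): OLD=953213284018547/8796093022208 → NEW=0, ERR=953213284018547/8796093022208
(4,0): OLD=13428654065/268435456 → NEW=0, ERR=13428654065/268435456
(4,1): OLD=967552646157/4294967296 → NEW=255, ERR=-127664014323/4294967296
(4,2): OLD=2762673032771/68719476736 → NEW=0, ERR=2762673032771/68719476736
(4,3): OLD=118024205466129/549755813888 → NEW=255, ERR=-22163527075311/549755813888
(4,4): OLD=476127898413227/4398046511104 → NEW=0, ERR=476127898413227/4398046511104
(4,5): OLD=13958536750164803/140737488355328 → NEW=0, ERR=13958536750164803/140737488355328
(4,6): OLD=467271449310105541/2251799813685248 → NEW=255, ERR=-106937503179632699/2251799813685248
(5,0): OLD=12923367141239/68719476736 → NEW=255, ERR=-4600099426441/68719476736
(5,1): OLD=28086678001165/549755813888 → NEW=0, ERR=28086678001165/549755813888
(5,2): OLD=538751557706947/4398046511104 → NEW=0, ERR=538751557706947/4398046511104
(5,3): OLD=10372547247656799/35184372088832 → NEW=255, ERR=1400532365004639/35184372088832
(5,4): OLD=635734077227789325/2251799813685248 → NEW=255, ERR=61525124738051085/2251799813685248
(5,5): OLD=2032198586496810829/18014398509481984 → NEW=0, ERR=2032198586496810829/18014398509481984
(5,6): OLD=46610458196670583651/288230376151711744 → NEW=255, ERR=-26888287722015911069/288230376151711744
Output grid:
  Row 0: #.##.##  (2 black, running=2)
  Row 1: .###..#  (3 black, running=5)
  Row 2: .#.##..  (4 black, running=9)
  Row 3: .##.##.  (3 black, running=12)
  Row 4: .#.#..#  (4 black, running=16)
  Row 5: #..##.#  (3 black, running=19)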